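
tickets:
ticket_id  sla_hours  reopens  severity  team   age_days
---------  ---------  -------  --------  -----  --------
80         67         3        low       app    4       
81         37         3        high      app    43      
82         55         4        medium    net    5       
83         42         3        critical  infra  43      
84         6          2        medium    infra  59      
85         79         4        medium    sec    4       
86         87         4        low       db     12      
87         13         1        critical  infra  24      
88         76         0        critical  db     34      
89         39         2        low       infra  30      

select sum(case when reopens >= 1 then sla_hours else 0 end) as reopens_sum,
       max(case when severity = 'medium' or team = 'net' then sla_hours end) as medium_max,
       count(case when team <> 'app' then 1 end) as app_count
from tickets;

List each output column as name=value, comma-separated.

[reopens_sum: reopens >= 1]
ticket_id=80: ✓ → 67
ticket_id=81: ✓ → 37
ticket_id=82: ✓ → 55
ticket_id=83: ✓ → 42
ticket_id=84: ✓ → 6
ticket_id=85: ✓ → 79
ticket_id=86: ✓ → 87
ticket_id=87: ✓ → 13
ticket_id=88: ✗
ticket_id=89: ✓ → 39
reopens_sum = 67 + 37 + 55 + 42 + 6 + 79 + 87 + 13 + 39 = 425
—
[medium_max: severity = 'medium' or team = 'net']
ticket_id=80: ✗
ticket_id=81: ✗
ticket_id=82: ✓ → 55
ticket_id=83: ✗
ticket_id=84: ✓ → 6
ticket_id=85: ✓ → 79
ticket_id=86: ✗
ticket_id=87: ✗
ticket_id=88: ✗
ticket_id=89: ✗
medium_max = MAX(55, 6, 79) = 79
—
[app_count: team <> 'app']
ticket_id=80: ✗
ticket_id=81: ✗
ticket_id=82: ✓ → 1
ticket_id=83: ✓ → 1
ticket_id=84: ✓ → 1
ticket_id=85: ✓ → 1
ticket_id=86: ✓ → 1
ticket_id=87: ✓ → 1
ticket_id=88: ✓ → 1
ticket_id=89: ✓ → 1
app_count = COUNT(1, 1, 1, 1, 1, 1, 1, 1) = 8

reopens_sum=425, medium_max=79, app_count=8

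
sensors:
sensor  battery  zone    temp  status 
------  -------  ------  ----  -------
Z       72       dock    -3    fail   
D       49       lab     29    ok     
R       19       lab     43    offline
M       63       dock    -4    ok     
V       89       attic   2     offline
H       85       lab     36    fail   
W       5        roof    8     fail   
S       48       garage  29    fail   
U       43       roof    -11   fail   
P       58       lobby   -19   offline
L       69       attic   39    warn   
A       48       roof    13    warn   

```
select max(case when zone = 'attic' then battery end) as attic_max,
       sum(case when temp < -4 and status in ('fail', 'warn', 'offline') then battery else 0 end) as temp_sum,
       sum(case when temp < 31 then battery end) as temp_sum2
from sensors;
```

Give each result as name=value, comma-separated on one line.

[attic_max: zone = 'attic']
sensor=Z: ✗
sensor=D: ✗
sensor=R: ✗
sensor=M: ✗
sensor=V: ✓ → 89
sensor=H: ✗
sensor=W: ✗
sensor=S: ✗
sensor=U: ✗
sensor=P: ✗
sensor=L: ✓ → 69
sensor=A: ✗
attic_max = MAX(89, 69) = 89
—
[temp_sum: temp < -4 and status in ('fail', 'warn', 'offline')]
sensor=Z: ✗
sensor=D: ✗
sensor=R: ✗
sensor=M: ✗
sensor=V: ✗
sensor=H: ✗
sensor=W: ✗
sensor=S: ✗
sensor=U: ✓ → 43
sensor=P: ✓ → 58
sensor=L: ✗
sensor=A: ✗
temp_sum = 43 + 58 = 101
—
[temp_sum2: temp < 31]
sensor=Z: ✓ → 72
sensor=D: ✓ → 49
sensor=R: ✗
sensor=M: ✓ → 63
sensor=V: ✓ → 89
sensor=H: ✗
sensor=W: ✓ → 5
sensor=S: ✓ → 48
sensor=U: ✓ → 43
sensor=P: ✓ → 58
sensor=L: ✗
sensor=A: ✓ → 48
temp_sum2 = 72 + 49 + 63 + 89 + 5 + 48 + 43 + 58 + 48 = 475

attic_max=89, temp_sum=101, temp_sum2=475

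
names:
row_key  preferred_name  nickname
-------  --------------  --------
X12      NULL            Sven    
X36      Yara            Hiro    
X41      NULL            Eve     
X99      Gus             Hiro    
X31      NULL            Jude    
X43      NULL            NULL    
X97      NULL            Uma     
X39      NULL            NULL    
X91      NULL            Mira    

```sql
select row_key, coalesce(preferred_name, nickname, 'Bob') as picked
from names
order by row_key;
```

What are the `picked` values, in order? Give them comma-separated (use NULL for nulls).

Sven, Jude, Yara, Bob, Eve, Bob, Mira, Uma, Gus

row_key=X12: preferred_name=NULL, nickname=Sven → Sven
row_key=X31: preferred_name=NULL, nickname=Jude → Jude
row_key=X36: preferred_name=Yara → Yara
row_key=X39: preferred_name=NULL, nickname=NULL, → literal Bob → Bob
row_key=X41: preferred_name=NULL, nickname=Eve → Eve
row_key=X43: preferred_name=NULL, nickname=NULL, → literal Bob → Bob
row_key=X91: preferred_name=NULL, nickname=Mira → Mira
row_key=X97: preferred_name=NULL, nickname=Uma → Uma
row_key=X99: preferred_name=Gus → Gus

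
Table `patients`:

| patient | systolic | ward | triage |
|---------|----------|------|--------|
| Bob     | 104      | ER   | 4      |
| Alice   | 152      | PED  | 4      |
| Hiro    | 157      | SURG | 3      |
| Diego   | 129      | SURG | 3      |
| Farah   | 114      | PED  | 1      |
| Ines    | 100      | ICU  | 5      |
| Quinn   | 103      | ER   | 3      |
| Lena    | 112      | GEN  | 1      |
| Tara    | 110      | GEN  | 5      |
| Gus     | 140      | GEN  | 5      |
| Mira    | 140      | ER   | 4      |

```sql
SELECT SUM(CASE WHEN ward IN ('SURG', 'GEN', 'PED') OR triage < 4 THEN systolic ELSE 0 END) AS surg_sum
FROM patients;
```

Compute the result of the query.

patient=Bob: ✗
patient=Alice: ✓ → 152
patient=Hiro: ✓ → 157
patient=Diego: ✓ → 129
patient=Farah: ✓ → 114
patient=Ines: ✗
patient=Quinn: ✓ → 103
patient=Lena: ✓ → 112
patient=Tara: ✓ → 110
patient=Gus: ✓ → 140
patient=Mira: ✗
surg_sum = 152 + 157 + 129 + 114 + 103 + 112 + 110 + 140 = 1017

1017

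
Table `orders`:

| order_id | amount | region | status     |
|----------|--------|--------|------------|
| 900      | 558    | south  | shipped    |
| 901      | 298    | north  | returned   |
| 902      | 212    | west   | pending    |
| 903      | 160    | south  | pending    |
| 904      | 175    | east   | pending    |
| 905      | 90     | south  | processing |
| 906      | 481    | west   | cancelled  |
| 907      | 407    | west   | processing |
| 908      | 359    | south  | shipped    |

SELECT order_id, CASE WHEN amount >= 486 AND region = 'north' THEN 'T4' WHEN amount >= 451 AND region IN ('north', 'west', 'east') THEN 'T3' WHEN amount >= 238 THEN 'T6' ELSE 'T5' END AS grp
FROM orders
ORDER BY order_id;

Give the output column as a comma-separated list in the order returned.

order_id=900: amount >= 238 → T6
order_id=901: amount >= 238 → T6
order_id=902: ELSE → T5
order_id=903: ELSE → T5
order_id=904: ELSE → T5
order_id=905: ELSE → T5
order_id=906: amount >= 451 AND region IN ('north', 'west', 'east') → T3
order_id=907: amount >= 238 → T6
order_id=908: amount >= 238 → T6

T6, T6, T5, T5, T5, T5, T3, T6, T6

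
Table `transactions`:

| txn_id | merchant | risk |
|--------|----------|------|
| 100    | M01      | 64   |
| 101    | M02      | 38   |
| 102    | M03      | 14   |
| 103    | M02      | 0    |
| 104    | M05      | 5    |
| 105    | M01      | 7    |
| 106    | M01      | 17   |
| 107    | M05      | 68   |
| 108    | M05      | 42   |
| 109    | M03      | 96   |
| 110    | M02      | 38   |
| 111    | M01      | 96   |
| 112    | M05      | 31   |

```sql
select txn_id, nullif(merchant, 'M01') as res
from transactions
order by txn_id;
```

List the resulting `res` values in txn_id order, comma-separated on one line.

txn_id=100: merchant=M01 vs M01: equal → NULL
txn_id=101: merchant=M02 vs M01: differ → M02
txn_id=102: merchant=M03 vs M01: differ → M03
txn_id=103: merchant=M02 vs M01: differ → M02
txn_id=104: merchant=M05 vs M01: differ → M05
txn_id=105: merchant=M01 vs M01: equal → NULL
txn_id=106: merchant=M01 vs M01: equal → NULL
txn_id=107: merchant=M05 vs M01: differ → M05
txn_id=108: merchant=M05 vs M01: differ → M05
txn_id=109: merchant=M03 vs M01: differ → M03
txn_id=110: merchant=M02 vs M01: differ → M02
txn_id=111: merchant=M01 vs M01: equal → NULL
txn_id=112: merchant=M05 vs M01: differ → M05

NULL, M02, M03, M02, M05, NULL, NULL, M05, M05, M03, M02, NULL, M05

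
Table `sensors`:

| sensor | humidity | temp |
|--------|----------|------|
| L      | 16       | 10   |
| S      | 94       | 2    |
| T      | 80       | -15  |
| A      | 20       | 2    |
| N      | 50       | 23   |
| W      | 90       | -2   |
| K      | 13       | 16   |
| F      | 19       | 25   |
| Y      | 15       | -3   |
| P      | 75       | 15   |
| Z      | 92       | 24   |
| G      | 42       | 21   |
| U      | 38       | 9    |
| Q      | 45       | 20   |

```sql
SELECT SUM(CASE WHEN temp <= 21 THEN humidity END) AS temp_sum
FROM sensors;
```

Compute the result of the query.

528

sensor=L: ✓ → 16
sensor=S: ✓ → 94
sensor=T: ✓ → 80
sensor=A: ✓ → 20
sensor=N: ✗
sensor=W: ✓ → 90
sensor=K: ✓ → 13
sensor=F: ✗
sensor=Y: ✓ → 15
sensor=P: ✓ → 75
sensor=Z: ✗
sensor=G: ✓ → 42
sensor=U: ✓ → 38
sensor=Q: ✓ → 45
temp_sum = 16 + 94 + 80 + 20 + 90 + 13 + 15 + 75 + 42 + 38 + 45 = 528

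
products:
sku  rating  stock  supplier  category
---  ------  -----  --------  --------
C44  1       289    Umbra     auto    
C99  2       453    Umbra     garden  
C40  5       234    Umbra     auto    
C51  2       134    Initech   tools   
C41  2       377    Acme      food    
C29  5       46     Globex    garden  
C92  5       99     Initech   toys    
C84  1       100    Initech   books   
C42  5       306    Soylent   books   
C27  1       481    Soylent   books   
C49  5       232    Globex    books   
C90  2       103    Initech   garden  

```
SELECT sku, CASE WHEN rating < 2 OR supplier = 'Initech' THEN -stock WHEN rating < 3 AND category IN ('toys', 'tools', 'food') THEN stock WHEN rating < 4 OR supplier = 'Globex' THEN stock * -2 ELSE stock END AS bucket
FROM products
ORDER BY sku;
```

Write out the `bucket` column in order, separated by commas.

sku=C27: rating < 2 OR supplier = 'Initech' → -481
sku=C29: rating < 4 OR supplier = 'Globex' → -92
sku=C40: ELSE → 234
sku=C41: rating < 3 AND category IN ('toys', 'tools', 'food') → 377
sku=C42: ELSE → 306
sku=C44: rating < 2 OR supplier = 'Initech' → -289
sku=C49: rating < 4 OR supplier = 'Globex' → -464
sku=C51: rating < 2 OR supplier = 'Initech' → -134
sku=C84: rating < 2 OR supplier = 'Initech' → -100
sku=C90: rating < 2 OR supplier = 'Initech' → -103
sku=C92: rating < 2 OR supplier = 'Initech' → -99
sku=C99: rating < 4 OR supplier = 'Globex' → -906

-481, -92, 234, 377, 306, -289, -464, -134, -100, -103, -99, -906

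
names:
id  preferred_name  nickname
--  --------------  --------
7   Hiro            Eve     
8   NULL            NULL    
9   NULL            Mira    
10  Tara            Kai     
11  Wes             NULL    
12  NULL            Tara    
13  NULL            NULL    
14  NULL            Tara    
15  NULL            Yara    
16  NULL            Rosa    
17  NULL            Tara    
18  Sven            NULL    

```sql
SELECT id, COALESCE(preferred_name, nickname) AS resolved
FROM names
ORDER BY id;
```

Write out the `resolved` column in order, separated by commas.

id=7: preferred_name=Hiro → Hiro
id=8: preferred_name=NULL, nickname=NULL (all NULL) → NULL
id=9: preferred_name=NULL, nickname=Mira → Mira
id=10: preferred_name=Tara → Tara
id=11: preferred_name=Wes → Wes
id=12: preferred_name=NULL, nickname=Tara → Tara
id=13: preferred_name=NULL, nickname=NULL (all NULL) → NULL
id=14: preferred_name=NULL, nickname=Tara → Tara
id=15: preferred_name=NULL, nickname=Yara → Yara
id=16: preferred_name=NULL, nickname=Rosa → Rosa
id=17: preferred_name=NULL, nickname=Tara → Tara
id=18: preferred_name=Sven → Sven

Hiro, NULL, Mira, Tara, Wes, Tara, NULL, Tara, Yara, Rosa, Tara, Sven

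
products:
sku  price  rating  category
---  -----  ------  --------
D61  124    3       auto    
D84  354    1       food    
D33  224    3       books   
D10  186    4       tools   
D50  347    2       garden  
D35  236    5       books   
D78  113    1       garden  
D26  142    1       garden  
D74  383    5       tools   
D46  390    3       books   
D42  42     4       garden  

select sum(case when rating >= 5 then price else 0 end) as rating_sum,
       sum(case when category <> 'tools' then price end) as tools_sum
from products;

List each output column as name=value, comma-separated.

[rating_sum: rating >= 5]
sku=D61: ✗
sku=D84: ✗
sku=D33: ✗
sku=D10: ✗
sku=D50: ✗
sku=D35: ✓ → 236
sku=D78: ✗
sku=D26: ✗
sku=D74: ✓ → 383
sku=D46: ✗
sku=D42: ✗
rating_sum = 236 + 383 = 619
—
[tools_sum: category <> 'tools']
sku=D61: ✓ → 124
sku=D84: ✓ → 354
sku=D33: ✓ → 224
sku=D10: ✗
sku=D50: ✓ → 347
sku=D35: ✓ → 236
sku=D78: ✓ → 113
sku=D26: ✓ → 142
sku=D74: ✗
sku=D46: ✓ → 390
sku=D42: ✓ → 42
tools_sum = 124 + 354 + 224 + 347 + 236 + 113 + 142 + 390 + 42 = 1972

rating_sum=619, tools_sum=1972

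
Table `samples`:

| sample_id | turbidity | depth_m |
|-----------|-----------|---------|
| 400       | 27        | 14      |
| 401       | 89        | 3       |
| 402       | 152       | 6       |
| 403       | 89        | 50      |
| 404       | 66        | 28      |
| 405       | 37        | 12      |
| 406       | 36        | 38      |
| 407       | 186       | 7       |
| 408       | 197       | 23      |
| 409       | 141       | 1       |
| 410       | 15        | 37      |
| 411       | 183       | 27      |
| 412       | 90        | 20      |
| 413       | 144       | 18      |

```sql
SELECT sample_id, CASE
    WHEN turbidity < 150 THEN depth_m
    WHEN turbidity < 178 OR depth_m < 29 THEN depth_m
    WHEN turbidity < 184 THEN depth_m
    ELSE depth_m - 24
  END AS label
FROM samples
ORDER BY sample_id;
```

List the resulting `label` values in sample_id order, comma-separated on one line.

14, 3, 6, 50, 28, 12, 38, 7, 23, 1, 37, 27, 20, 18

sample_id=400: turbidity < 150 → 14
sample_id=401: turbidity < 150 → 3
sample_id=402: turbidity < 178 OR depth_m < 29 → 6
sample_id=403: turbidity < 150 → 50
sample_id=404: turbidity < 150 → 28
sample_id=405: turbidity < 150 → 12
sample_id=406: turbidity < 150 → 38
sample_id=407: turbidity < 178 OR depth_m < 29 → 7
sample_id=408: turbidity < 178 OR depth_m < 29 → 23
sample_id=409: turbidity < 150 → 1
sample_id=410: turbidity < 150 → 37
sample_id=411: turbidity < 178 OR depth_m < 29 → 27
sample_id=412: turbidity < 150 → 20
sample_id=413: turbidity < 150 → 18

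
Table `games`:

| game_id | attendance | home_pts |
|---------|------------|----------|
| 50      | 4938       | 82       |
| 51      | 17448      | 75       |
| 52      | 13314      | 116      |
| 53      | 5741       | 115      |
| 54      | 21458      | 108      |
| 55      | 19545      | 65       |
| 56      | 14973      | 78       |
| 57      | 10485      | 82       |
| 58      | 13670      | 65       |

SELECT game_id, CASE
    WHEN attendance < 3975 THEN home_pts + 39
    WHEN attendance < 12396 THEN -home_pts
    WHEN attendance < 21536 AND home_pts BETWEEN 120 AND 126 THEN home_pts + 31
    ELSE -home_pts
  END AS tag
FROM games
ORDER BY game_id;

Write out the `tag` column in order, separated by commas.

-82, -75, -116, -115, -108, -65, -78, -82, -65

game_id=50: attendance < 12396 → -82
game_id=51: ELSE → -75
game_id=52: ELSE → -116
game_id=53: attendance < 12396 → -115
game_id=54: ELSE → -108
game_id=55: ELSE → -65
game_id=56: ELSE → -78
game_id=57: attendance < 12396 → -82
game_id=58: ELSE → -65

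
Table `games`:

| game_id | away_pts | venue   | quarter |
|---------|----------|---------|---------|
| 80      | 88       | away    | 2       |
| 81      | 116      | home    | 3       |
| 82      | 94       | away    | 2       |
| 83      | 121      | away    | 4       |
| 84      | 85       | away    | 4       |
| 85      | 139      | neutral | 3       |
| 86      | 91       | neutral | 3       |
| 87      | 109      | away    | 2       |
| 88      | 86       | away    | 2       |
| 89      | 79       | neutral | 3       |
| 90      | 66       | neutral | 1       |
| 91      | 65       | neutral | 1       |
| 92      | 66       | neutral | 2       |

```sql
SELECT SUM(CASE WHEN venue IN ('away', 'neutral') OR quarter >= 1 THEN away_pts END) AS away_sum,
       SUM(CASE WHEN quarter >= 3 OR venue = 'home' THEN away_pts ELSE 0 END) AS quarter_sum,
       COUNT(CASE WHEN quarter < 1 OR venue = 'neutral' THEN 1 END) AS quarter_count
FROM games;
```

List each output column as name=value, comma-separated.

[away_sum: venue IN ('away', 'neutral') OR quarter >= 1]
game_id=80: ✓ → 88
game_id=81: ✓ → 116
game_id=82: ✓ → 94
game_id=83: ✓ → 121
game_id=84: ✓ → 85
game_id=85: ✓ → 139
game_id=86: ✓ → 91
game_id=87: ✓ → 109
game_id=88: ✓ → 86
game_id=89: ✓ → 79
game_id=90: ✓ → 66
game_id=91: ✓ → 65
game_id=92: ✓ → 66
away_sum = 88 + 116 + 94 + 121 + 85 + 139 + 91 + 109 + 86 + 79 + 66 + 65 + 66 = 1205
—
[quarter_sum: quarter >= 3 OR venue = 'home']
game_id=80: ✗
game_id=81: ✓ → 116
game_id=82: ✗
game_id=83: ✓ → 121
game_id=84: ✓ → 85
game_id=85: ✓ → 139
game_id=86: ✓ → 91
game_id=87: ✗
game_id=88: ✗
game_id=89: ✓ → 79
game_id=90: ✗
game_id=91: ✗
game_id=92: ✗
quarter_sum = 116 + 121 + 85 + 139 + 91 + 79 = 631
—
[quarter_count: quarter < 1 OR venue = 'neutral']
game_id=80: ✗
game_id=81: ✗
game_id=82: ✗
game_id=83: ✗
game_id=84: ✗
game_id=85: ✓ → 1
game_id=86: ✓ → 1
game_id=87: ✗
game_id=88: ✗
game_id=89: ✓ → 1
game_id=90: ✓ → 1
game_id=91: ✓ → 1
game_id=92: ✓ → 1
quarter_count = COUNT(1, 1, 1, 1, 1, 1) = 6

away_sum=1205, quarter_sum=631, quarter_count=6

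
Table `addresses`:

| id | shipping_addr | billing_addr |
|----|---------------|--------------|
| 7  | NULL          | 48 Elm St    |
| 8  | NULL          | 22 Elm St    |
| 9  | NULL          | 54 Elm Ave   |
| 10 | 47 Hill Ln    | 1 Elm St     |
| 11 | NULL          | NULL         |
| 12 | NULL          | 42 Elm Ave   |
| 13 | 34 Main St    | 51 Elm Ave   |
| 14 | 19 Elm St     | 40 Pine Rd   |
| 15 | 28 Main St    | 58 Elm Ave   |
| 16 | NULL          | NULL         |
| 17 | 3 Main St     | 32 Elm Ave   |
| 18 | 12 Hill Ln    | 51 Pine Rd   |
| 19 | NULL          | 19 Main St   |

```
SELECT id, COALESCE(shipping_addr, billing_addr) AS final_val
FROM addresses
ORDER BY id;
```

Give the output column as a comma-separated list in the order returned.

id=7: shipping_addr=NULL, billing_addr=48 Elm St → 48 Elm St
id=8: shipping_addr=NULL, billing_addr=22 Elm St → 22 Elm St
id=9: shipping_addr=NULL, billing_addr=54 Elm Ave → 54 Elm Ave
id=10: shipping_addr=47 Hill Ln → 47 Hill Ln
id=11: shipping_addr=NULL, billing_addr=NULL (all NULL) → NULL
id=12: shipping_addr=NULL, billing_addr=42 Elm Ave → 42 Elm Ave
id=13: shipping_addr=34 Main St → 34 Main St
id=14: shipping_addr=19 Elm St → 19 Elm St
id=15: shipping_addr=28 Main St → 28 Main St
id=16: shipping_addr=NULL, billing_addr=NULL (all NULL) → NULL
id=17: shipping_addr=3 Main St → 3 Main St
id=18: shipping_addr=12 Hill Ln → 12 Hill Ln
id=19: shipping_addr=NULL, billing_addr=19 Main St → 19 Main St

48 Elm St, 22 Elm St, 54 Elm Ave, 47 Hill Ln, NULL, 42 Elm Ave, 34 Main St, 19 Elm St, 28 Main St, NULL, 3 Main St, 12 Hill Ln, 19 Main St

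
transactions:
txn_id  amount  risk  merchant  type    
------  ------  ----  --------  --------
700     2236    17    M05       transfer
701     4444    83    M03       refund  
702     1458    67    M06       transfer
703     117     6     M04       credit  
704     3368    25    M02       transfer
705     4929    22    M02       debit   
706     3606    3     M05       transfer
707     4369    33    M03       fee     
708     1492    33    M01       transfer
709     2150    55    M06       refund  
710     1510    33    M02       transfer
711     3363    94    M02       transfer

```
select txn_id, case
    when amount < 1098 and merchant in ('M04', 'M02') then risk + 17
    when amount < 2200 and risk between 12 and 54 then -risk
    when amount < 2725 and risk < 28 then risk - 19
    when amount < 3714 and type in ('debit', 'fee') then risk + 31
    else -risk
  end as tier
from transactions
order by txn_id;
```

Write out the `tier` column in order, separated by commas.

-2, -83, -67, 23, -25, -22, -3, -33, -33, -55, -33, -94

txn_id=700: amount < 2725 and risk < 28 → -2
txn_id=701: ELSE → -83
txn_id=702: ELSE → -67
txn_id=703: amount < 1098 and merchant in ('M04', 'M02') → 23
txn_id=704: ELSE → -25
txn_id=705: ELSE → -22
txn_id=706: ELSE → -3
txn_id=707: ELSE → -33
txn_id=708: amount < 2200 and risk between 12 and 54 → -33
txn_id=709: ELSE → -55
txn_id=710: amount < 2200 and risk between 12 and 54 → -33
txn_id=711: ELSE → -94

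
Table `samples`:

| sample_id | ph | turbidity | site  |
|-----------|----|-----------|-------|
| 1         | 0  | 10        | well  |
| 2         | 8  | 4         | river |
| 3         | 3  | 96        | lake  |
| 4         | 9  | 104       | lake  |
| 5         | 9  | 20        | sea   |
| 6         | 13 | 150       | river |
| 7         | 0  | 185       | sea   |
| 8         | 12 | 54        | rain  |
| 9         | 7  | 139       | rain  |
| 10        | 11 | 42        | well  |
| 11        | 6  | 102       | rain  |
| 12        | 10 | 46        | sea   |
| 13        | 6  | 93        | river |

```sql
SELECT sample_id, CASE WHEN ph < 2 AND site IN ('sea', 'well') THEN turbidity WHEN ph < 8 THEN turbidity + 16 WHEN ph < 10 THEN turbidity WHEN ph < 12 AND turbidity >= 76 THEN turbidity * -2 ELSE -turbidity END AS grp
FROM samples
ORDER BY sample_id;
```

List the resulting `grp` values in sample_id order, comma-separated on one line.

10, 4, 112, 104, 20, -150, 185, -54, 155, -42, 118, -46, 109

sample_id=1: ph < 2 AND site IN ('sea', 'well') → 10
sample_id=2: ph < 10 → 4
sample_id=3: ph < 8 → 112
sample_id=4: ph < 10 → 104
sample_id=5: ph < 10 → 20
sample_id=6: ELSE → -150
sample_id=7: ph < 2 AND site IN ('sea', 'well') → 185
sample_id=8: ELSE → -54
sample_id=9: ph < 8 → 155
sample_id=10: ELSE → -42
sample_id=11: ph < 8 → 118
sample_id=12: ELSE → -46
sample_id=13: ph < 8 → 109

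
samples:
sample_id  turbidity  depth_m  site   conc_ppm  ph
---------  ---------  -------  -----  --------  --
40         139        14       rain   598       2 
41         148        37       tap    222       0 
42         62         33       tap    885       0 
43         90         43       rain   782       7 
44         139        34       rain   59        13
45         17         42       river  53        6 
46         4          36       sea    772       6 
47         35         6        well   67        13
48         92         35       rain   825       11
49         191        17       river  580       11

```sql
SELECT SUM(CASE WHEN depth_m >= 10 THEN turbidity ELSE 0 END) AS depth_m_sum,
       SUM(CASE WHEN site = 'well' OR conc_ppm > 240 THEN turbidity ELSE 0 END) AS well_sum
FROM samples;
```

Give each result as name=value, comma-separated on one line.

depth_m_sum=882, well_sum=613

[depth_m_sum: depth_m >= 10]
sample_id=40: ✓ → 139
sample_id=41: ✓ → 148
sample_id=42: ✓ → 62
sample_id=43: ✓ → 90
sample_id=44: ✓ → 139
sample_id=45: ✓ → 17
sample_id=46: ✓ → 4
sample_id=47: ✗
sample_id=48: ✓ → 92
sample_id=49: ✓ → 191
depth_m_sum = 139 + 148 + 62 + 90 + 139 + 17 + 4 + 92 + 191 = 882
—
[well_sum: site = 'well' OR conc_ppm > 240]
sample_id=40: ✓ → 139
sample_id=41: ✗
sample_id=42: ✓ → 62
sample_id=43: ✓ → 90
sample_id=44: ✗
sample_id=45: ✗
sample_id=46: ✓ → 4
sample_id=47: ✓ → 35
sample_id=48: ✓ → 92
sample_id=49: ✓ → 191
well_sum = 139 + 62 + 90 + 4 + 35 + 92 + 191 = 613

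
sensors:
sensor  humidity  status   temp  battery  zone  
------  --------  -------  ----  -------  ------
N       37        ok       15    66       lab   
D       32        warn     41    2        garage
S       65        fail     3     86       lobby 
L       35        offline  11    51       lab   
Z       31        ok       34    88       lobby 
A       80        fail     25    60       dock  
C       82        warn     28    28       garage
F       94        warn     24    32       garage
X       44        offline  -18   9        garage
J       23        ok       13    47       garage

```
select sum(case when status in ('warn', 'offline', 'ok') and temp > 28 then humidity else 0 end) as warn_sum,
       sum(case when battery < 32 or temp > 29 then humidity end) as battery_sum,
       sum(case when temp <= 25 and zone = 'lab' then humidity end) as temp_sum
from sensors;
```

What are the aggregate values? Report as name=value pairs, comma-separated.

[warn_sum: status in ('warn', 'offline', 'ok') and temp > 28]
sensor=N: ✗
sensor=D: ✓ → 32
sensor=S: ✗
sensor=L: ✗
sensor=Z: ✓ → 31
sensor=A: ✗
sensor=C: ✗
sensor=F: ✗
sensor=X: ✗
sensor=J: ✗
warn_sum = 32 + 31 = 63
—
[battery_sum: battery < 32 or temp > 29]
sensor=N: ✗
sensor=D: ✓ → 32
sensor=S: ✗
sensor=L: ✗
sensor=Z: ✓ → 31
sensor=A: ✗
sensor=C: ✓ → 82
sensor=F: ✗
sensor=X: ✓ → 44
sensor=J: ✗
battery_sum = 32 + 31 + 82 + 44 = 189
—
[temp_sum: temp <= 25 and zone = 'lab']
sensor=N: ✓ → 37
sensor=D: ✗
sensor=S: ✗
sensor=L: ✓ → 35
sensor=Z: ✗
sensor=A: ✗
sensor=C: ✗
sensor=F: ✗
sensor=X: ✗
sensor=J: ✗
temp_sum = 37 + 35 = 72

warn_sum=63, battery_sum=189, temp_sum=72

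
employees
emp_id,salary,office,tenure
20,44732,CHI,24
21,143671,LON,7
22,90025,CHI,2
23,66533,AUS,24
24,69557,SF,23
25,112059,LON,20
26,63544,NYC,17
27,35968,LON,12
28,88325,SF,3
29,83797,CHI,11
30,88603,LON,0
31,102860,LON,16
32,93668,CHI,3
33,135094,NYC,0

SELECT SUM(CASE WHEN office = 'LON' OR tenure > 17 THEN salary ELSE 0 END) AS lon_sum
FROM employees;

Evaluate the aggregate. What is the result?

emp_id=20: ✓ → 44732
emp_id=21: ✓ → 143671
emp_id=22: ✗
emp_id=23: ✓ → 66533
emp_id=24: ✓ → 69557
emp_id=25: ✓ → 112059
emp_id=26: ✗
emp_id=27: ✓ → 35968
emp_id=28: ✗
emp_id=29: ✗
emp_id=30: ✓ → 88603
emp_id=31: ✓ → 102860
emp_id=32: ✗
emp_id=33: ✗
lon_sum = 44732 + 143671 + 66533 + 69557 + 112059 + 35968 + 88603 + 102860 = 663983

663983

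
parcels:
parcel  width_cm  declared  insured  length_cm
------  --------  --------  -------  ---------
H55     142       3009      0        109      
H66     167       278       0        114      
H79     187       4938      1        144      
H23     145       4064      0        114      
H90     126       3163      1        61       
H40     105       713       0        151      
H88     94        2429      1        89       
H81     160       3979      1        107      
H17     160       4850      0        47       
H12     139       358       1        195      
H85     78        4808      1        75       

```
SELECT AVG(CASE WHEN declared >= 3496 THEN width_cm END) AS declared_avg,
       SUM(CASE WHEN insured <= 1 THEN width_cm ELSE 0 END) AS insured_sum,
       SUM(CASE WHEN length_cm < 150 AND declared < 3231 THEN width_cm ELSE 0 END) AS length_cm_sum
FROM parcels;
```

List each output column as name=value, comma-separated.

[declared_avg: declared >= 3496]
parcel=H55: ✗
parcel=H66: ✗
parcel=H79: ✓ → 187
parcel=H23: ✓ → 145
parcel=H90: ✗
parcel=H40: ✗
parcel=H88: ✗
parcel=H81: ✓ → 160
parcel=H17: ✓ → 160
parcel=H12: ✗
parcel=H85: ✓ → 78
declared_avg = (187 + 145 + 160 + 160 + 78) / 5 = 146
—
[insured_sum: insured <= 1]
parcel=H55: ✓ → 142
parcel=H66: ✓ → 167
parcel=H79: ✓ → 187
parcel=H23: ✓ → 145
parcel=H90: ✓ → 126
parcel=H40: ✓ → 105
parcel=H88: ✓ → 94
parcel=H81: ✓ → 160
parcel=H17: ✓ → 160
parcel=H12: ✓ → 139
parcel=H85: ✓ → 78
insured_sum = 142 + 167 + 187 + 145 + 126 + 105 + 94 + 160 + 160 + 139 + 78 = 1503
—
[length_cm_sum: length_cm < 150 AND declared < 3231]
parcel=H55: ✓ → 142
parcel=H66: ✓ → 167
parcel=H79: ✗
parcel=H23: ✗
parcel=H90: ✓ → 126
parcel=H40: ✗
parcel=H88: ✓ → 94
parcel=H81: ✗
parcel=H17: ✗
parcel=H12: ✗
parcel=H85: ✗
length_cm_sum = 142 + 167 + 126 + 94 = 529

declared_avg=146, insured_sum=1503, length_cm_sum=529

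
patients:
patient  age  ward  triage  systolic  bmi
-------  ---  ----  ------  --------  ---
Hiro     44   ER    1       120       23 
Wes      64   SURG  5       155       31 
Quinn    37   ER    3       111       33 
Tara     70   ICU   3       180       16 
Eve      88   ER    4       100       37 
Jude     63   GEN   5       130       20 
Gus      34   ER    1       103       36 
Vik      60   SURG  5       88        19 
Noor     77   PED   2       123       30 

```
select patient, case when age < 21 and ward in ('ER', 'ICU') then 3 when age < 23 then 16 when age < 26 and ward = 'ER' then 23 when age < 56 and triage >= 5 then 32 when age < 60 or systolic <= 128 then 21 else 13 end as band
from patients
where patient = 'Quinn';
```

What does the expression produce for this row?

patient = Quinn: age=37, ward=ER, triage=3, systolic=111, bmi=33.
age < 21 and ward in ('ER', 'ICU') → false
age < 23 → false
age < 26 and ward = 'ER' → false
age < 56 and triage >= 5 → false
age < 60 or systolic <= 128 → true → 21

21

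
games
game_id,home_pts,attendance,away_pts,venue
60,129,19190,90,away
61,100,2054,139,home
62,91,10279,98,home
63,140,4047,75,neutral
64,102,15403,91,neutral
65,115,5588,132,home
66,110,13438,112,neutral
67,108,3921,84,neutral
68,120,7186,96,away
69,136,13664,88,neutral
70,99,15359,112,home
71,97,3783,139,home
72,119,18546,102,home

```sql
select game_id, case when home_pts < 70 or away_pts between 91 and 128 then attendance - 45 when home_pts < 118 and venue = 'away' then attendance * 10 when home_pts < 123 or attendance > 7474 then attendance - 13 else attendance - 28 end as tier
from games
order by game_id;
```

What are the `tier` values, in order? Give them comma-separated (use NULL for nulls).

19177, 2041, 10234, 4019, 15358, 5575, 13393, 3908, 7141, 13651, 15314, 3770, 18501

game_id=60: home_pts < 123 or attendance > 7474 → 19177
game_id=61: home_pts < 123 or attendance > 7474 → 2041
game_id=62: home_pts < 70 or away_pts between 91 and 128 → 10234
game_id=63: ELSE → 4019
game_id=64: home_pts < 70 or away_pts between 91 and 128 → 15358
game_id=65: home_pts < 123 or attendance > 7474 → 5575
game_id=66: home_pts < 70 or away_pts between 91 and 128 → 13393
game_id=67: home_pts < 123 or attendance > 7474 → 3908
game_id=68: home_pts < 70 or away_pts between 91 and 128 → 7141
game_id=69: home_pts < 123 or attendance > 7474 → 13651
game_id=70: home_pts < 70 or away_pts between 91 and 128 → 15314
game_id=71: home_pts < 123 or attendance > 7474 → 3770
game_id=72: home_pts < 70 or away_pts between 91 and 128 → 18501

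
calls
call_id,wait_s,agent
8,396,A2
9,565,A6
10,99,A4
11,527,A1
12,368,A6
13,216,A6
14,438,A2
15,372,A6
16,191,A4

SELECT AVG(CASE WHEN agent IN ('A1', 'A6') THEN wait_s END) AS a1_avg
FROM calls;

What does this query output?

call_id=8: ✗
call_id=9: ✓ → 565
call_id=10: ✗
call_id=11: ✓ → 527
call_id=12: ✓ → 368
call_id=13: ✓ → 216
call_id=14: ✗
call_id=15: ✓ → 372
call_id=16: ✗
a1_avg = (565 + 527 + 368 + 216 + 372) / 5 = 409.6

409.6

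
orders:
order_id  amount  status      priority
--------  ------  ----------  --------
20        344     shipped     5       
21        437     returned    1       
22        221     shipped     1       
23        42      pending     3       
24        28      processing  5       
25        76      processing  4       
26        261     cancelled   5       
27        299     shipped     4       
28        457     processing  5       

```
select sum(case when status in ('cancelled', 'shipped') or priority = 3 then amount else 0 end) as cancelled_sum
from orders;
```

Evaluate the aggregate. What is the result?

order_id=20: ✓ → 344
order_id=21: ✗
order_id=22: ✓ → 221
order_id=23: ✓ → 42
order_id=24: ✗
order_id=25: ✗
order_id=26: ✓ → 261
order_id=27: ✓ → 299
order_id=28: ✗
cancelled_sum = 344 + 221 + 42 + 261 + 299 = 1167

1167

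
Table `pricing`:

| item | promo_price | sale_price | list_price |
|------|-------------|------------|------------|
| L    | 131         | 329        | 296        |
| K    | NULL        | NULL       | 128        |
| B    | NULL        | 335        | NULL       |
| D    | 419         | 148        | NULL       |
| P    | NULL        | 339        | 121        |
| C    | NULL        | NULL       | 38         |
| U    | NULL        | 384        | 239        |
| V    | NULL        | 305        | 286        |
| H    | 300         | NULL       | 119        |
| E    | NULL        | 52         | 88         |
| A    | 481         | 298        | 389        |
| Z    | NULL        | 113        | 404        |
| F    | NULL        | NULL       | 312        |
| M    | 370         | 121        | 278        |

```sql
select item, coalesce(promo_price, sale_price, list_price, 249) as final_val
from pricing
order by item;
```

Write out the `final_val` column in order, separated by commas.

481, 335, 38, 419, 52, 312, 300, 128, 131, 370, 339, 384, 305, 113

item=A: promo_price=481 → 481
item=B: promo_price=NULL, sale_price=335 → 335
item=C: promo_price=NULL, sale_price=NULL, list_price=38 → 38
item=D: promo_price=419 → 419
item=E: promo_price=NULL, sale_price=52 → 52
item=F: promo_price=NULL, sale_price=NULL, list_price=312 → 312
item=H: promo_price=300 → 300
item=K: promo_price=NULL, sale_price=NULL, list_price=128 → 128
item=L: promo_price=131 → 131
item=M: promo_price=370 → 370
item=P: promo_price=NULL, sale_price=339 → 339
item=U: promo_price=NULL, sale_price=384 → 384
item=V: promo_price=NULL, sale_price=305 → 305
item=Z: promo_price=NULL, sale_price=113 → 113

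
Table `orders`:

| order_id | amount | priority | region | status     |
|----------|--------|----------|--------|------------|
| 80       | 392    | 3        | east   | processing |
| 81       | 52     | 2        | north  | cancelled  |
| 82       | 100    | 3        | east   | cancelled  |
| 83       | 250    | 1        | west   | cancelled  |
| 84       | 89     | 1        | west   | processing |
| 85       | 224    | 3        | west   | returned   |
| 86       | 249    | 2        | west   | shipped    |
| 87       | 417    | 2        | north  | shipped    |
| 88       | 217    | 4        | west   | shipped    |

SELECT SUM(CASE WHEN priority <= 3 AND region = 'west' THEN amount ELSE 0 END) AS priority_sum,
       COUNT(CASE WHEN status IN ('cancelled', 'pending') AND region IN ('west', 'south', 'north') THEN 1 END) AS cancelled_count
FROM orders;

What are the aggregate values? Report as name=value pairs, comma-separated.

[priority_sum: priority <= 3 AND region = 'west']
order_id=80: ✗
order_id=81: ✗
order_id=82: ✗
order_id=83: ✓ → 250
order_id=84: ✓ → 89
order_id=85: ✓ → 224
order_id=86: ✓ → 249
order_id=87: ✗
order_id=88: ✗
priority_sum = 250 + 89 + 224 + 249 = 812
—
[cancelled_count: status IN ('cancelled', 'pending') AND region IN ('west', 'south', 'north')]
order_id=80: ✗
order_id=81: ✓ → 1
order_id=82: ✗
order_id=83: ✓ → 1
order_id=84: ✗
order_id=85: ✗
order_id=86: ✗
order_id=87: ✗
order_id=88: ✗
cancelled_count = COUNT(1, 1) = 2

priority_sum=812, cancelled_count=2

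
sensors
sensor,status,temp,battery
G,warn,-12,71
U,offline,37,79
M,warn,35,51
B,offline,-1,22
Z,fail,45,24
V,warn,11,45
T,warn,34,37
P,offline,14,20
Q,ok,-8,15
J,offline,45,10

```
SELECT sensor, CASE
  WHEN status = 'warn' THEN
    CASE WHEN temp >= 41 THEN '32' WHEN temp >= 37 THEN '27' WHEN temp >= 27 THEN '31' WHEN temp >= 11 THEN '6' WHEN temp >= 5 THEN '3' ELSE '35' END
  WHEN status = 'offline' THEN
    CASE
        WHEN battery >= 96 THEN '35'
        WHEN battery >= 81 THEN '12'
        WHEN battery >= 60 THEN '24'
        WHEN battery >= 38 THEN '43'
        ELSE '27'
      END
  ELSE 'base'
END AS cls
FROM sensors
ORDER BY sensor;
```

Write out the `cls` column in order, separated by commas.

27, 35, 27, 31, 27, base, 31, 24, 6, base

sensor=B: status='offline' → inner[ELSE] → 27
sensor=G: status='warn' → inner[ELSE] → 35
sensor=J: status='offline' → inner[ELSE] → 27
sensor=M: status='warn' → inner[temp >= 27] → 31
sensor=P: status='offline' → inner[ELSE] → 27
sensor=Q: status='ok' → outer ELSE → base
sensor=T: status='warn' → inner[temp >= 27] → 31
sensor=U: status='offline' → inner[battery >= 60] → 24
sensor=V: status='warn' → inner[temp >= 11] → 6
sensor=Z: status='fail' → outer ELSE → base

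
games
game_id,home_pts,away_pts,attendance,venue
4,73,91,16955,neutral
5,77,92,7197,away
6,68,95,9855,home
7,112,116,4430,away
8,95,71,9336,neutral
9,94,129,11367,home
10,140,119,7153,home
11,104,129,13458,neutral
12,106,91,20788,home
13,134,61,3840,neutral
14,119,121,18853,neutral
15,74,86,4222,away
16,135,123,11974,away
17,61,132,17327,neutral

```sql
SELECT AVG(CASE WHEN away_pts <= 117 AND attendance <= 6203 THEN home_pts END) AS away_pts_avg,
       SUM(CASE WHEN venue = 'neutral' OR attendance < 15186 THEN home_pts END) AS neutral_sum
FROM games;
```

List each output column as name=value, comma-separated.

[away_pts_avg: away_pts <= 117 AND attendance <= 6203]
game_id=4: ✗
game_id=5: ✗
game_id=6: ✗
game_id=7: ✓ → 112
game_id=8: ✗
game_id=9: ✗
game_id=10: ✗
game_id=11: ✗
game_id=12: ✗
game_id=13: ✓ → 134
game_id=14: ✗
game_id=15: ✓ → 74
game_id=16: ✗
game_id=17: ✗
away_pts_avg = (112 + 134 + 74) / 3 = 106.6666666667
—
[neutral_sum: venue = 'neutral' OR attendance < 15186]
game_id=4: ✓ → 73
game_id=5: ✓ → 77
game_id=6: ✓ → 68
game_id=7: ✓ → 112
game_id=8: ✓ → 95
game_id=9: ✓ → 94
game_id=10: ✓ → 140
game_id=11: ✓ → 104
game_id=12: ✗
game_id=13: ✓ → 134
game_id=14: ✓ → 119
game_id=15: ✓ → 74
game_id=16: ✓ → 135
game_id=17: ✓ → 61
neutral_sum = 73 + 77 + 68 + 112 + 95 + 94 + 140 + 104 + 134 + 119 + 74 + 135 + 61 = 1286

away_pts_avg=106.6666666667, neutral_sum=1286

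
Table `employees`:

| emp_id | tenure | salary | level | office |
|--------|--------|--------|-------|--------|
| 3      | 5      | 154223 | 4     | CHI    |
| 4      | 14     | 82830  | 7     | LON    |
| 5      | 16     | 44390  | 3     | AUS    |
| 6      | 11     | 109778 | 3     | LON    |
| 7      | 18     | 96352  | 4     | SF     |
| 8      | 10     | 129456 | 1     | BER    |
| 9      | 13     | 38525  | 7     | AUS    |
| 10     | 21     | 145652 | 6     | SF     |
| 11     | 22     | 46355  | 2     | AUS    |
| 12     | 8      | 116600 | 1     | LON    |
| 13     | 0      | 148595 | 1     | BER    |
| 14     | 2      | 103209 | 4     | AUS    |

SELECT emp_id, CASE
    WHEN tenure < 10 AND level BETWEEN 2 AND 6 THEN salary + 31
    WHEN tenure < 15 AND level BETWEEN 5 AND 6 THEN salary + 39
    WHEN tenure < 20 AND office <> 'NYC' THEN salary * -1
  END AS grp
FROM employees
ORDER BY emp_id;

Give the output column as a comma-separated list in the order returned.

emp_id=3: tenure < 10 AND level BETWEEN 2 AND 6 → 154254
emp_id=4: tenure < 20 AND office <> 'NYC' → -82830
emp_id=5: tenure < 20 AND office <> 'NYC' → -44390
emp_id=6: tenure < 20 AND office <> 'NYC' → -109778
emp_id=7: tenure < 20 AND office <> 'NYC' → -96352
emp_id=8: tenure < 20 AND office <> 'NYC' → -129456
emp_id=9: tenure < 20 AND office <> 'NYC' → -38525
emp_id=10: (no match → NULL) → NULL
emp_id=11: (no match → NULL) → NULL
emp_id=12: tenure < 20 AND office <> 'NYC' → -116600
emp_id=13: tenure < 20 AND office <> 'NYC' → -148595
emp_id=14: tenure < 10 AND level BETWEEN 2 AND 6 → 103240

154254, -82830, -44390, -109778, -96352, -129456, -38525, NULL, NULL, -116600, -148595, 103240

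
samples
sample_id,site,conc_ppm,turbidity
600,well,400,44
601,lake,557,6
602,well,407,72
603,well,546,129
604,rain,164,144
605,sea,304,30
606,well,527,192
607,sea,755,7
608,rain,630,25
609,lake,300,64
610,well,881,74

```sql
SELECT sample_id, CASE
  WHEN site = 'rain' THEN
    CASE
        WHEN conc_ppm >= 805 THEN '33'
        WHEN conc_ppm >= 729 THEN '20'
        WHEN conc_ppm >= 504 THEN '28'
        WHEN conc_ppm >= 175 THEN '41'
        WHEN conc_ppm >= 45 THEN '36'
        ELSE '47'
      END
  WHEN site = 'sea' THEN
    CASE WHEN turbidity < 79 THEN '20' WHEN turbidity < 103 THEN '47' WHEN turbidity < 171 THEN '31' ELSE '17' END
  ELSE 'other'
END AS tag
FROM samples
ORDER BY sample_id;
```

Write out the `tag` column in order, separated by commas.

sample_id=600: site='well' → outer ELSE → other
sample_id=601: site='lake' → outer ELSE → other
sample_id=602: site='well' → outer ELSE → other
sample_id=603: site='well' → outer ELSE → other
sample_id=604: site='rain' → inner[conc_ppm >= 45] → 36
sample_id=605: site='sea' → inner[turbidity < 79] → 20
sample_id=606: site='well' → outer ELSE → other
sample_id=607: site='sea' → inner[turbidity < 79] → 20
sample_id=608: site='rain' → inner[conc_ppm >= 504] → 28
sample_id=609: site='lake' → outer ELSE → other
sample_id=610: site='well' → outer ELSE → other

other, other, other, other, 36, 20, other, 20, 28, other, other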